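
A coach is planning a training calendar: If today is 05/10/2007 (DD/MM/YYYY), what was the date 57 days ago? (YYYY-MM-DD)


Start: 2007-10-05
Subtracting 57 days
Days already passed in October: 5
After going back through October: 52 more days to subtract
September 2007: 30 days, 22 remaining
August 2007 has 31 days, need 22
Result: 2007-08-09

2007-08-09


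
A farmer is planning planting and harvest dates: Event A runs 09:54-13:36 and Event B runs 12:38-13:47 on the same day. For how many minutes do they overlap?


Interval A: [594, 816] minutes from midnight
Interval B: [758, 827] minutes from midnight
Overlap start = max(594, 758) = 758
Overlap end = min(816, 827) = 816
Overlap = 816 - 758 = 58 minutes

58


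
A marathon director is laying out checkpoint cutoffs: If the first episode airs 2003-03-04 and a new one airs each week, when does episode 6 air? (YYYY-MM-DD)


First occurrence: 2003-03-04 (occurrence 1)
Each occurrence is 7 days after the previous.
Occurrence 6 is 5 weeks after the first.
5 weeks = 35 days
2003-03-04 + 35 days = 2003-04-08

2003-04-08


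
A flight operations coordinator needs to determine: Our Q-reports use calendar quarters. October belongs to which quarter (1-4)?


Month: October (month 10)
Q1: January-March (months 1-3)
Q2: April-June (months 4-6)
Q3: July-September (months 7-9)
Q4: October-December (months 10-12)
Month 10 falls in Q4

4


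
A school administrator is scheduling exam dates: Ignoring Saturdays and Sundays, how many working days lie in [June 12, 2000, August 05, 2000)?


Start: 2000-06-12 (Monday)
End (exclusive): 2000-08-05 (Saturday)
Total calendar days: 54
Full weeks: 54 // 7 = 7 -> 35 weekdays
Remaining 5 days starting on Monday:
  Mon(w), Tue(w), Wed(w), Thu(w), Fri(w) -> 5 weekdays
Total business days: 35 + 5 = 40

40


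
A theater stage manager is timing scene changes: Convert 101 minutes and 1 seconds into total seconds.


Minutes: 101
Seconds: 1
Convert minutes to seconds: 101 x 60 = 6060
Add remaining seconds: 6060 + 1 = 6061

6061


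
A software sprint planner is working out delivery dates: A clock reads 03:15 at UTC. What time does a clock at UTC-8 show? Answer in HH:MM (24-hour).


Local time: 03:15 at UTC (offset 0h)
Target zone: UTC-8 (offset -8h)
Difference: -8 - (0) = -8 hours
Calculation: 3 + (-8) = -5
Wraparound: (-5) mod 24 = 19
Result: 19:15

19:15


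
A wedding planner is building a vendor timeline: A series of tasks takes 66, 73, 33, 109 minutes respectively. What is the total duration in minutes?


Durations: 66, 73, 33, 109
Running sum: 66
+ 73 = 139
+ 33 = 172
+ 109 = 281
Total duration: 281 minutes
That is 4 hours and 41 minutes

281


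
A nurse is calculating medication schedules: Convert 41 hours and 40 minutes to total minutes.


Hours: 41
Minutes: 40
Convert hours to minutes: 41 x 60 = 2460
Add remaining minutes: 2460 + 40 = 2500

2500


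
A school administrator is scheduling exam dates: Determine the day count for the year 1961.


Year: 1961
Check leap year rules:
Divisible by 4? No
1961 is not a leap year
Days: 365

365


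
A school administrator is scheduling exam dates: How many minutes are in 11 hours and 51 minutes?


Hours: 11
Extra minutes: 51
Minutes per hour: 60
Hours to minutes: 11 x 60 = 660
Total: 660 + 51 = 711

711


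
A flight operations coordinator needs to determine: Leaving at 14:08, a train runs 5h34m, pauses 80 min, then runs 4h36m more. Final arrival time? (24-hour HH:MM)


Depart: 14:08
Leg 1: +334 min -> 19:42
Layover: +80 min -> 21:02
Leg 2: +276 min -> 01:38
Total travel: 690 minutes = 11h 30m
Arrival: 01:38

01:38


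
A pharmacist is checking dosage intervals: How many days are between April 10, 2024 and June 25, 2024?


Start date: 2024-04-10
End date: 2024-06-25
Apr 2024: +21 days
May 2024: +31 days
Jun 2024: +24 days
Total: 76 days

76


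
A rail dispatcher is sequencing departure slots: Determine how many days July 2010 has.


Month: July
Year: 2010
July is a 31-day month
Total: 31 days

31


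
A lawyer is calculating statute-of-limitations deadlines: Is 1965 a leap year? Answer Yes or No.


Year: 1965
Divisible by 4? 1965 / 4 = 491.25 -> No
Not divisible by 4, so NOT a leap year

No


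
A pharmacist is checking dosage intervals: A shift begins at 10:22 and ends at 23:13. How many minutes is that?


Start time: 10:22 = 622 minutes from midnight
End time: 23:13 = 1393 minutes from midnight
Difference: 1393 - 622 = 771 minutes
That is 12 hours and 51 minutes

771


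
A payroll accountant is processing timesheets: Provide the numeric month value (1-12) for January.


Calendar month order:
1. January <--
2. February
January is month number 1

1


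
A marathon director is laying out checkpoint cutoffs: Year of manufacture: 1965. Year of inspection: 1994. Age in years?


Birth year: 1965
Current year: 1994
Age = current year - birth year
Age = 1994 - 1965 = 29

29


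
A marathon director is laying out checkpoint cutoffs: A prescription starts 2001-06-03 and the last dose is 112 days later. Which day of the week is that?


Start: 2001-06-03 (Sunday)
Step 1 - find target date: add 112 days
  2001-06-03 + 112 days = 2001-09-23
Step 2 - day of week:
  112 mod 7 = 0
  Sunday + 0 days -> Sunday
Result: Sunday (2001-09-23)

Sunday


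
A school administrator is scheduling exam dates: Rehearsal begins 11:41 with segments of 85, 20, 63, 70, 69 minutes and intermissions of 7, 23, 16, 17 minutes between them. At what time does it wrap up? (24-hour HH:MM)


Start: 11:41 = 701 min from midnight
  after task 1 (85 min): 13:06
  after break (7 min): 13:13
  after task 2 (20 min): 13:33
  after break (23 min): 13:56
  after task 3 (63 min): 14:59
  after break (16 min): 15:15
  after task 4 (70 min): 16:25
  after break (17 min): 16:42
  after task 5 (69 min): 17:51
Total elapsed: 370 minutes
End time: 17:51

17:51


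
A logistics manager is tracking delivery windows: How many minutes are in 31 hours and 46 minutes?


Hours: 31
Extra minutes: 46
Minutes per hour: 60
Hours to minutes: 31 x 60 = 1860
Total: 1860 + 46 = 1906

1906


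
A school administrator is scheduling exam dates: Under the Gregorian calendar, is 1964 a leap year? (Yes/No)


Year: 1964
Divisible by 4? 1964 / 4 = 491.0 -> Yes
Divisible by 100? 1964 / 100 = 19.64 -> No
Divisible by 4 but not 100, so it IS a leap year

Yes


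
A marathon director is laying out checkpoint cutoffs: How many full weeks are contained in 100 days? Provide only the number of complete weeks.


Total days: 100
Days per week: 7
Division: 100 / 7 = 14 remainder 2
Complete weeks: 14
Remaining days: 2

14


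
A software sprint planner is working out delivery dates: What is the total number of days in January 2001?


Month: January
Year: 2001
January is a 31-day month
Total: 31 days

31


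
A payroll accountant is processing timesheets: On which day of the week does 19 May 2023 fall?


Date: 2023-05-19
January 1, 2023 is a Sunday
Day of year: 139
Offset from Jan 1: 138 days
138 mod 7 = 5
Result: Friday

Friday


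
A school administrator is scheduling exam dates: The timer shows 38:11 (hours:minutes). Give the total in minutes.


Hours: 38
Minutes: 11
Convert hours to minutes: 38 x 60 = 2280
Add remaining minutes: 2280 + 11 = 2291

2291


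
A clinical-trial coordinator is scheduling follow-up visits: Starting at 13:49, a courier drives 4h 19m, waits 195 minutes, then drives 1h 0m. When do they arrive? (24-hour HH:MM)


Depart: 13:49
Leg 1: +259 min -> 18:08
Layover: +195 min -> 21:23
Leg 2: +60 min -> 22:23
Total travel: 514 minutes = 8h 34m
Arrival: 22:23

22:23


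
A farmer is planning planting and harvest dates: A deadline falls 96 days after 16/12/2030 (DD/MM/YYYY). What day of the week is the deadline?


Start: 2030-12-16 (Monday)
Step 1 - find target date: add 96 days
  2030-12-16 + 96 days = 2031-03-22
Step 2 - day of week:
  96 mod 7 = 5
  Monday + 5 days -> Saturday
Result: Saturday (2031-03-22)

Saturday


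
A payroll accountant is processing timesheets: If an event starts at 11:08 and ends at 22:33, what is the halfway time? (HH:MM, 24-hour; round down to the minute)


Start time: 11:08 = 668 minutes from midnight
End time: 22:33 = 1353 minutes from midnight
Sum: 668 + 1353 = 2021
Midpoint: 2021 / 2 = 1010 minutes
Convert: 1010 / 60 = 16 hours, 50 minutes
Result: 16:50

16:50


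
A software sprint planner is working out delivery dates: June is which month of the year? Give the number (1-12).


Calendar month order:
5. May
6. June <--
7. July
June is month number 6

6


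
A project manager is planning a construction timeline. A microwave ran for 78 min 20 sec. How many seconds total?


Minutes: 78
Extra seconds: 20
Seconds per minute: 60
Minutes to seconds: 78 x 60 = 4680
Total: 4680 + 20 = 4700

4700


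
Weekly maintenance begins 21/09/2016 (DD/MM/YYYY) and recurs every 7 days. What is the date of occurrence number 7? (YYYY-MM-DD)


First occurrence: 2016-09-21 (occurrence 1)
Each occurrence is 7 days after the previous.
Occurrence 7 is 6 weeks after the first.
6 weeks = 42 days
2016-09-21 + 42 days = 2016-11-02

2016-11-02


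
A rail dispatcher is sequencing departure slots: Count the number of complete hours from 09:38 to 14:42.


Start: 09:38
End: 14:42
Hour difference: 14 - 9 = 5 hours
Minute difference: 42 - 38 = 4 minutes
Total minutes: 304
Complete hours: 304 / 60 = 5 (remainder 4)

5


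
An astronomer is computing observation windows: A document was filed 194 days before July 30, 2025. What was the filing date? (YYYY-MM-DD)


Start: 2025-07-30
Subtracting 194 days
Days already passed in July: 30
After going back through July: 164 more days to subtract
June 2025: 30 days, 134 remaining
May 2025: 31 days, 103 remaining
April 2025: 30 days, 73 remaining
March 2025: 31 days, 42 remaining
Result: 2025-01-17

2025-01-17


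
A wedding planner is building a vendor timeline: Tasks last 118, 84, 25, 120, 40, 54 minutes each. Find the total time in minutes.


Durations: 118, 84, 25, 120, 40, 54
Running sum: 118
+ 84 = 202
+ 25 = 227
+ 120 = 347
+ 40 = 387
+ 54 = 441
Total duration: 441 minutes
That is 7 hours and 21 minutes

441


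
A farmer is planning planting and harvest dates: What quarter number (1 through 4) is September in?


Month: September (month 9)
Q1: January-March (months 1-3)
Q2: April-June (months 4-6)
Q3: July-September (months 7-9)
Q4: October-December (months 10-12)
Month 9 falls in Q3

3


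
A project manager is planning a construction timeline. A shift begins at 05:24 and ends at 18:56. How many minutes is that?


Start time: 05:24 = 324 minutes from midnight
End time: 18:56 = 1136 minutes from midnight
Difference: 1136 - 324 = 812 minutes
That is 13 hours and 32 minutes

812


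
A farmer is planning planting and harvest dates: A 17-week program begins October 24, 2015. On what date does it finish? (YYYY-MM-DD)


Start: 2015-10-24
Weeks to add: 17
Convert to days: 17 x 7 = 119 days
Add 119 days to 2015-10-24
Result: 2016-02-20

2016-02-20


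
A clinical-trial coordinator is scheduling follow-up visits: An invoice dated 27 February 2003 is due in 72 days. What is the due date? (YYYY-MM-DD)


Start: 2003-02-27
Adding 72 days
Days remaining in February: 1
After February: 71 days still to add
March 2003: 31 days, 40 remaining
April 2003: 30 days, 10 remaining
May 2003 has 31 days, need 10
Result: 2003-05-10

2003-05-10


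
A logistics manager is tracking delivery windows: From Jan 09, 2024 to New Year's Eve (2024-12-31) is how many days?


Start: January 09, 2024
End: December 31, 2024
Days left in January: 22
February: 29
March: 31
April: 30
May: 31
... plus remaining months
Sum of remaining months: 335
Total: 22 + 335 = 357

357


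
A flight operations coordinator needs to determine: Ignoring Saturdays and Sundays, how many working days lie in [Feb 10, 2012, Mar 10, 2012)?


Start: 2012-02-10 (Friday)
End (exclusive): 2012-03-10 (Saturday)
Total calendar days: 29
Full weeks: 29 // 7 = 4 -> 20 weekdays
Remaining 1 days starting on Friday:
  Fri(w) -> 1 weekdays
Total business days: 20 + 1 = 21

21


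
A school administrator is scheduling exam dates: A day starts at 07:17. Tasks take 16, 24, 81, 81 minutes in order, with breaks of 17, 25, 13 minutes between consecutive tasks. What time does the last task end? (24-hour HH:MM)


Start: 07:17 = 437 min from midnight
  after task 1 (16 min): 07:33
  after break (17 min): 07:50
  after task 2 (24 min): 08:14
  after break (25 min): 08:39
  after task 3 (81 min): 10:00
  after break (13 min): 10:13
  after task 4 (81 min): 11:34
Total elapsed: 257 minutes
End time: 11:34

11:34


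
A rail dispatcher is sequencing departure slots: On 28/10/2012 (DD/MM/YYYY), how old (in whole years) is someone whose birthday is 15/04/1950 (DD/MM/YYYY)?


Birth: 1950-04-15
Reference: 2012-10-28
Year difference: 2012 - 1950 = 62
Has birthday (04-15) occurred by 10-28? Yes
Age in full years: 62

62


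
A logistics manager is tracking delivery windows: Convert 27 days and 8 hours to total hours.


Days: 27
Extra hours: 8
Hours per day: 24
Days to hours: 27 x 24 = 648
Total: 648 + 8 = 656

656


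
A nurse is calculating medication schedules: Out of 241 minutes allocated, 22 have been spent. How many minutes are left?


Total budget: 241 minutes
Time used: 22 minutes
Remaining: 241 - 22 = 219 minutes
Percent used: 9.1%
Percent remaining: 90.9%

219


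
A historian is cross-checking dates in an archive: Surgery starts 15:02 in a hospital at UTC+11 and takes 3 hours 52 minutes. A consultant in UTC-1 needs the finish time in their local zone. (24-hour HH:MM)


Start: 15:02 in UTC+11
Step 1 - add duration:
  minutes: 2 + 52 = 54
  hours: 15 + 3 + 0 = 18
  end in UTC+11: 18:54
Step 2 - convert UTC+11 -> UTC-1:
  offset difference: -1 - (11) = -12 hours
  18 + (-12) = 6 -> mod 24 = 6
Result: 06:54 in UTC-1

06:54


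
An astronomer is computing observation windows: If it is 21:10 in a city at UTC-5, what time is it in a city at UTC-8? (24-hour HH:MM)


Local time: 21:10 at UTC-5 (offset -5h)
Target zone: UTC-8 (offset -8h)
Difference: -8 - (-5) = -3 hours
Calculation: 21 + (-3) = 18
Result: 18:10

18:10


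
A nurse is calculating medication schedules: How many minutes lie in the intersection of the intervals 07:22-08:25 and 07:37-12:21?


Interval A: [442, 505] minutes from midnight
Interval B: [457, 741] minutes from midnight
Overlap start = max(442, 457) = 457
Overlap end = min(505, 741) = 505
Overlap = 505 - 457 = 48 minutes

48


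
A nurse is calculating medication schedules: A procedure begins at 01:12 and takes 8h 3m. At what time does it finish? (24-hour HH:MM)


Start time: 01:12
Adding: 8 hours 3 minutes
Minutes: 12 + 3 = 15
Hours: 1 + 8 + 0 = 9
Result: 09:15

09:15


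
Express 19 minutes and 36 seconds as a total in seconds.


Minutes: 19
Seconds: 36
Convert minutes to seconds: 19 x 60 = 1140
Add remaining seconds: 1140 + 36 = 1176

1176


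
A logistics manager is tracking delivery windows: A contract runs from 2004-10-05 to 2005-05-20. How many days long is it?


Start date: 2004-10-05
End date: 2005-05-20
Oct 2004: +27 days
Nov 2004: +30 days
Dec 2004: +31 days
... (5 more months)
Total: 227 days

227


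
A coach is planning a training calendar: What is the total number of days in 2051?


Year: 2051
Check leap year rules:
Divisible by 4? No
2051 is not a leap year
Days: 365

365


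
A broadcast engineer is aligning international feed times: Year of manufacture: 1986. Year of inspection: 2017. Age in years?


Birth year: 1986
Current year: 2017
Age = current year - birth year
Age = 2017 - 1986 = 31

31


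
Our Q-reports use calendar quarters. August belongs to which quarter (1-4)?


Month: August (month 8)
Q1: January-March (months 1-3)
Q2: April-June (months 4-6)
Q3: July-September (months 7-9)
Q4: October-December (months 10-12)
Month 8 falls in Q3

3


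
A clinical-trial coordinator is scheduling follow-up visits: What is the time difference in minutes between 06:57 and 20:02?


Start time: 06:57 = 417 minutes from midnight
End time: 20:02 = 1202 minutes from midnight
Difference: 1202 - 417 = 785 minutes
That is 13 hours and 5 minutes

785


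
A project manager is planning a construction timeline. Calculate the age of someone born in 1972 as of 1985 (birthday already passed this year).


Birth year: 1972
Current year: 1985
Age = current year - birth year
Age = 1985 - 1972 = 13

13


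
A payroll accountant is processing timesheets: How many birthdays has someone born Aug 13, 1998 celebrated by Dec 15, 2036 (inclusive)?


Birth: 1998-08-13
Reference: 2036-12-15
Year difference: 2036 - 1998 = 38
Has birthday (08-13) occurred by 12-15? Yes
Age in full years: 38

38


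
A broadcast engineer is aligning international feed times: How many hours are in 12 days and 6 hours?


Days: 12
Extra hours: 6
Hours per day: 24
Days to hours: 12 x 24 = 288
Total: 288 + 6 = 294

294


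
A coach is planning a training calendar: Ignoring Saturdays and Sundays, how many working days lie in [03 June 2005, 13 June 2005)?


Start: 2005-06-03 (Friday)
End (exclusive): 2005-06-13 (Monday)
Total calendar days: 10
Full weeks: 10 // 7 = 1 -> 5 weekdays
Remaining 3 days starting on Friday:
  Fri(w), Sat(-), Sun(-) -> 1 weekdays
Total business days: 5 + 1 = 6

6


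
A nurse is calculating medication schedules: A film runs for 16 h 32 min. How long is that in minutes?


Hours: 16
Minutes: 32
Convert hours to minutes: 16 x 60 = 960
Add remaining minutes: 960 + 32 = 992

992


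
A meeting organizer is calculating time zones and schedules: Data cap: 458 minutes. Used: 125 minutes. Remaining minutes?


Total budget: 458 minutes
Time used: 125 minutes
Remaining: 458 - 125 = 333 minutes
Percent used: 27.3%
Percent remaining: 72.7%

333


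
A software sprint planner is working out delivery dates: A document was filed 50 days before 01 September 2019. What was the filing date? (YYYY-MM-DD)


Start: 2019-09-01
Subtracting 50 days
Days already passed in September: 1
After going back through September: 49 more days to subtract
August 2019: 31 days, 18 remaining
July 2019 has 31 days, need 18
Result: 2019-07-13

2019-07-13


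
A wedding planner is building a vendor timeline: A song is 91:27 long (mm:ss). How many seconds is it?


Minutes: 91
Extra seconds: 27
Seconds per minute: 60
Minutes to seconds: 91 x 60 = 5460
Total: 5460 + 27 = 5487

5487


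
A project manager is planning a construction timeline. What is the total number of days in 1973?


Year: 1973
Check leap year rules:
Divisible by 4? No
1973 is not a leap year
Days: 365

365


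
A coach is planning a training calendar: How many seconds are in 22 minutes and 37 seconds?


Minutes: 22
Seconds: 37
Convert minutes to seconds: 22 x 60 = 1320
Add remaining seconds: 1320 + 37 = 1357

1357


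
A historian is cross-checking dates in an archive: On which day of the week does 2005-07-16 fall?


Date: 2005-07-16
January 1, 2005 is a Saturday
Day of year: 197
Offset from Jan 1: 196 days
196 mod 7 = 0
Result: Saturday

Saturday


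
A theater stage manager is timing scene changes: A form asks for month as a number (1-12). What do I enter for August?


Calendar month order:
7. July
8. August <--
9. September
August is month number 8

8


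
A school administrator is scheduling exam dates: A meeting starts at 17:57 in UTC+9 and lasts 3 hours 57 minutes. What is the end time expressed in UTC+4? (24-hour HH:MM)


Start: 17:57 in UTC+9
Step 1 - add duration:
  minutes: 57 + 57 = 114 (carry 1h)
  hours: 17 + 3 + 1 = 21
  end in UTC+9: 21:54
Step 2 - convert UTC+9 -> UTC+4:
  offset difference: 4 - (9) = -5 hours
  21 + (-5) = 16 -> mod 24 = 16
Result: 16:54 in UTC+4

16:54


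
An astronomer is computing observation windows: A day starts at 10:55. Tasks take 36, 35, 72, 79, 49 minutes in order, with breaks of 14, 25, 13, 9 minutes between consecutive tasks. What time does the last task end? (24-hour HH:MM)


Start: 10:55 = 655 min from midnight
  after task 1 (36 min): 11:31
  after break (14 min): 11:45
  after task 2 (35 min): 12:20
  after break (25 min): 12:45
  after task 3 (72 min): 13:57
  after break (13 min): 14:10
  after task 4 (79 min): 15:29
  after break (9 min): 15:38
  after task 5 (49 min): 16:27
Total elapsed: 332 minutes
End time: 16:27

16:27


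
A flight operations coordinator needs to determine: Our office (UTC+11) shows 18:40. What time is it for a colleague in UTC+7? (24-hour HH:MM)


Local time: 18:40 at UTC+11 (offset 11h)
Target zone: UTC+7 (offset 7h)
Difference: 7 - (11) = -4 hours
Calculation: 18 + (-4) = 14
Result: 14:40

14:40


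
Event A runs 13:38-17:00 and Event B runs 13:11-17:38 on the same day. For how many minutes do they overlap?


Interval A: [818, 1020] minutes from midnight
Interval B: [791, 1058] minutes from midnight
Overlap start = max(818, 791) = 818
Overlap end = min(1020, 1058) = 1020
Overlap = 1020 - 818 = 202 minutes

202


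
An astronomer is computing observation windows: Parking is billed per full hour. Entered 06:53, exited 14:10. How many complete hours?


Start: 06:53
End: 14:10
Hour difference: 14 - 6 = 8 hours
Minute difference: 10 - 53 = -43 minutes
Total minutes: 437
Complete hours: 437 / 60 = 7 (remainder 17)

7


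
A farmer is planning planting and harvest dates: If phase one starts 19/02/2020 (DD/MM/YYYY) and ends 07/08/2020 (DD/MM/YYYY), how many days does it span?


Start date: 2020-02-19
End date: 2020-08-07
Feb 2020: +11 days
Mar 2020: +31 days
Apr 2020: +30 days
... (4 more months)
Total: 170 days

170


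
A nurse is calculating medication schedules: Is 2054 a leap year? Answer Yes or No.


Year: 2054
Divisible by 4? 2054 / 4 = 513.5 -> No
Not divisible by 4, so NOT a leap year

No


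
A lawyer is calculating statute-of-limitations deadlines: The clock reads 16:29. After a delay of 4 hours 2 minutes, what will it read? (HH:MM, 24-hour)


Start time: 16:29
Adding: 4 hours 2 minutes
Minutes: 29 + 2 = 31
Hours: 16 + 4 + 0 = 20
Result: 20:31

20:31


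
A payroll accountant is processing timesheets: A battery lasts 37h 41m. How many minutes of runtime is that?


Hours: 37
Extra minutes: 41
Minutes per hour: 60
Hours to minutes: 37 x 60 = 2220
Total: 2220 + 41 = 2261

2261


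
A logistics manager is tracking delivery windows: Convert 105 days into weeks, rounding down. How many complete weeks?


Total days: 105
Days per week: 7
Division: 105 / 7 = 15 remainder 0
Complete weeks: 15
Remaining days: 0

15


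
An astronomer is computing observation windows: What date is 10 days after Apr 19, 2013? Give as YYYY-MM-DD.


Start: 2013-04-19
Adding 10 days
Days remaining in April: 11
Result: 2013-04-29

2013-04-29


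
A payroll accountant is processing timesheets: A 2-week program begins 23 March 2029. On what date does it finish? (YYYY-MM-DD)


Start: 2029-03-23
Weeks to add: 2
Convert to days: 2 x 7 = 14 days
Add 14 days to 2029-03-23
Result: 2029-04-06

2029-04-06


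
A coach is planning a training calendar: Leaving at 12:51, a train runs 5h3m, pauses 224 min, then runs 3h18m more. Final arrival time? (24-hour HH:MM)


Depart: 12:51
Leg 1: +303 min -> 17:54
Layover: +224 min -> 21:38
Leg 2: +198 min -> 00:56
Total travel: 725 minutes = 12h 5m
Arrival: 00:56

00:56


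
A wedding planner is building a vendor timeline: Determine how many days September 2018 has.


Month: September
Year: 2018
September is a 30-day month
Total: 30 days

30


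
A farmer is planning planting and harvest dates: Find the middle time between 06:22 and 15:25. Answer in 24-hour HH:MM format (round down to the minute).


Start time: 06:22 = 382 minutes from midnight
End time: 15:25 = 925 minutes from midnight
Sum: 382 + 925 = 1307
Midpoint: 1307 / 2 = 653 minutes
Convert: 653 / 60 = 10 hours, 53 minutes
Result: 10:53

10:53


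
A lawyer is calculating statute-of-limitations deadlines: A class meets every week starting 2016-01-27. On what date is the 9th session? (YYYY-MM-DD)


First occurrence: 2016-01-27 (occurrence 1)
Each occurrence is 7 days after the previous.
Occurrence 9 is 8 weeks after the first.
8 weeks = 56 days
2016-01-27 + 56 days = 2016-03-23

2016-03-23


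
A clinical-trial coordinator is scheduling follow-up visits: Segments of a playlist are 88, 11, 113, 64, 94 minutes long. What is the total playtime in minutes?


Durations: 88, 11, 113, 64, 94
Running sum: 88
+ 11 = 99
+ 113 = 212
+ 64 = 276
+ 94 = 370
Total duration: 370 minutes
That is 6 hours and 10 minutes

370


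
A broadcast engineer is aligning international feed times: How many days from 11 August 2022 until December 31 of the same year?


Start: August 11, 2022
End: December 31, 2022
Days left in August: 20
September: 30
October: 31
November: 30
December: 31
Sum of remaining months: 122
Total: 20 + 122 = 142

142


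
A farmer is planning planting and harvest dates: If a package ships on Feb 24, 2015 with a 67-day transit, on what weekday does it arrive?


Start: 2015-02-24 (Tuesday)
Step 1 - find target date: add 67 days
  2015-02-24 + 67 days = 2015-05-02
Step 2 - day of week:
  67 mod 7 = 4
  Tuesday + 4 days -> Saturday
Result: Saturday (2015-05-02)

Saturday


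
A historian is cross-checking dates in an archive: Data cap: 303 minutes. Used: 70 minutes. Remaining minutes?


Total budget: 303 minutes
Time used: 70 minutes
Remaining: 303 - 70 = 233 minutes
Percent used: 23.1%
Percent remaining: 76.9%

233


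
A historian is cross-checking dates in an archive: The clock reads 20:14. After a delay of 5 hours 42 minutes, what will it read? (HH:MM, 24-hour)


Start time: 20:14
Adding: 5 hours 42 minutes
Minutes: 14 + 42 = 56
Hours: 20 + 5 + 0 = 25
Hour wraparound: 25 mod 24 = 1
Result: 01:56

01:56


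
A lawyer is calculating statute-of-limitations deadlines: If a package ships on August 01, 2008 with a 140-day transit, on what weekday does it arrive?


Start: 2008-08-01 (Friday)
Step 1 - find target date: add 140 days
  2008-08-01 + 140 days = 2008-12-19
Step 2 - day of week:
  140 mod 7 = 0
  Friday + 0 days -> Friday
Result: Friday (2008-12-19)

Friday


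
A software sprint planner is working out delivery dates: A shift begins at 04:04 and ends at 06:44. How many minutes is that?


Start time: 04:04 = 244 minutes from midnight
End time: 06:44 = 404 minutes from midnight
Difference: 404 - 244 = 160 minutes
That is 2 hours and 40 minutes

160


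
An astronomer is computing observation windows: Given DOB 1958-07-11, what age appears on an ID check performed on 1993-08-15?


Birth: 1958-07-11
Reference: 1993-08-15
Year difference: 1993 - 1958 = 35
Has birthday (07-11) occurred by 08-15? Yes
Age in full years: 35

35


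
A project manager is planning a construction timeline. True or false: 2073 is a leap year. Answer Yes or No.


Year: 2073
Divisible by 4? 2073 / 4 = 518.25 -> No
Not divisible by 4, so NOT a leap year

No


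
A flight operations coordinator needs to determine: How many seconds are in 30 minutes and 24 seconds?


Minutes: 30
Extra seconds: 24
Seconds per minute: 60
Minutes to seconds: 30 x 60 = 1800
Total: 1800 + 24 = 1824

1824


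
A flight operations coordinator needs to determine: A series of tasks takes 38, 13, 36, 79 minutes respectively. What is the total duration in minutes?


Durations: 38, 13, 36, 79
Running sum: 38
+ 13 = 51
+ 36 = 87
+ 79 = 166
Total duration: 166 minutes
That is 2 hours and 46 minutes

166


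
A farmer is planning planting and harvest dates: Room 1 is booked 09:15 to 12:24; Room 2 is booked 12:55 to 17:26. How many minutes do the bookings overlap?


Interval A: [555, 744] minutes from midnight
Interval B: [775, 1046] minutes from midnight
Overlap start = max(555, 775) = 775
Overlap end = min(744, 1046) = 744
End <= start, so the intervals do not overlap: 0 minutes

0


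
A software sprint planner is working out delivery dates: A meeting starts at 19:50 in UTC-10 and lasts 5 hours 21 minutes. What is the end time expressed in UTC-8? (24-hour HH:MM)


Start: 19:50 in UTC-10
Step 1 - add duration:
  minutes: 50 + 21 = 71 (carry 1h)
  hours: 19 + 5 + 1 = 25
  end in UTC-10: 01:11
Step 2 - convert UTC-10 -> UTC-8:
  offset difference: -8 - (-10) = 2 hours
  1 + (2) = 3 -> mod 24 = 3
Result: 03:11 in UTC-8

03:11


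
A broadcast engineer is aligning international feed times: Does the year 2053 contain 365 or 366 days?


Year: 2053
Check leap year rules:
Divisible by 4? No
2053 is not a leap year
Days: 365

365


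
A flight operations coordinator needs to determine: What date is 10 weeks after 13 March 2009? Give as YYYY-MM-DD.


Start: 2009-03-13
Weeks to add: 10
Convert to days: 10 x 7 = 70 days
Add 70 days to 2009-03-13
Result: 2009-05-22

2009-05-22


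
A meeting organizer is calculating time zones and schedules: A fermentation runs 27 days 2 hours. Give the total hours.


Days: 27
Extra hours: 2
Hours per day: 24
Days to hours: 27 x 24 = 648
Total: 648 + 2 = 650

650


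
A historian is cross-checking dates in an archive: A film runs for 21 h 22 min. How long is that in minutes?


Hours: 21
Minutes: 22
Convert hours to minutes: 21 x 60 = 1260
Add remaining minutes: 1260 + 22 = 1282

1282


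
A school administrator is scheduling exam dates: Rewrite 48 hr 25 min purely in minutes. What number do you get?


Hours: 48
Extra minutes: 25
Minutes per hour: 60
Hours to minutes: 48 x 60 = 2880
Total: 2880 + 25 = 2905

2905


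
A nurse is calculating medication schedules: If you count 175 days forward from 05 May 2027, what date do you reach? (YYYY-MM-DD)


Start: 2027-05-05
Adding 175 days
Days remaining in May: 26
After May: 149 days still to add
June 2027: 30 days, 119 remaining
July 2027: 31 days, 88 remaining
August 2027: 31 days, 57 remaining
September 2027: 30 days, 27 remaining
Result: 2027-10-27

2027-10-27


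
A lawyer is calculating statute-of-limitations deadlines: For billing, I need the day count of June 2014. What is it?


Month: June
Year: 2014
June is a 30-day month
Total: 30 days

30


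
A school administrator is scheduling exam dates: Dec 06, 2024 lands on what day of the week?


Date: 2024-12-06
January 1, 2024 is a Monday
Day of year: 341
Offset from Jan 1: 340 days
340 mod 7 = 4
Result: Friday

Friday


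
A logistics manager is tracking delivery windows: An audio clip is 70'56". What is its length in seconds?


Minutes: 70
Seconds: 56
Convert minutes to seconds: 70 x 60 = 4200
Add remaining seconds: 4200 + 56 = 4256

4256


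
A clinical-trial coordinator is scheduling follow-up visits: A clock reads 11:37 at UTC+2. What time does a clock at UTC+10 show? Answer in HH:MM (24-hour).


Local time: 11:37 at UTC+2 (offset 2h)
Target zone: UTC+10 (offset 10h)
Difference: 10 - (2) = 8 hours
Calculation: 11 + (8) = 19
Result: 19:37

19:37


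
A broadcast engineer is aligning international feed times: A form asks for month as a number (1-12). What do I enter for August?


Calendar month order:
7. July
8. August <--
9. September
August is month number 8

8


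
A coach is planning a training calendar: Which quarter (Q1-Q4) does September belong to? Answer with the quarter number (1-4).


Month: September (month 9)
Q1: January-March (months 1-3)
Q2: April-June (months 4-6)
Q3: July-September (months 7-9)
Q4: October-December (months 10-12)
Month 9 falls in Q3

3


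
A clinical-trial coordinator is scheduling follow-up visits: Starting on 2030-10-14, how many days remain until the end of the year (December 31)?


Start: October 14, 2030
End: December 31, 2030
Days left in October: 17
November: 30
December: 31
Sum of remaining months: 61
Total: 17 + 61 = 78

78


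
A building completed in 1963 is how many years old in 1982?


Birth year: 1963
Current year: 1982
Age = current year - birth year
Age = 1982 - 1963 = 19

19


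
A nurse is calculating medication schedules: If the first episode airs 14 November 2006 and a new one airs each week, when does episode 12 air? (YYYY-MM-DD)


First occurrence: 2006-11-14 (occurrence 1)
Each occurrence is 7 days after the previous.
Occurrence 12 is 11 weeks after the first.
11 weeks = 77 days
2006-11-14 + 77 days = 2007-01-30

2007-01-30


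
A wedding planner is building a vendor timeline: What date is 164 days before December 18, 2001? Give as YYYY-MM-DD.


Start: 2001-12-18
Subtracting 164 days
Days already passed in December: 18
After going back through December: 146 more days to subtract
November 2001: 30 days, 116 remaining
October 2001: 31 days, 85 remaining
September 2001: 30 days, 55 remaining
August 2001: 31 days, 24 remaining
Result: 2001-07-07

2001-07-07


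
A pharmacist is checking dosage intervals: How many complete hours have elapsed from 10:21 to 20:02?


Start: 10:21
End: 20:02
Hour difference: 20 - 10 = 10 hours
Minute difference: 2 - 21 = -19 minutes
Total minutes: 581
Complete hours: 581 / 60 = 9 (remainder 41)

9


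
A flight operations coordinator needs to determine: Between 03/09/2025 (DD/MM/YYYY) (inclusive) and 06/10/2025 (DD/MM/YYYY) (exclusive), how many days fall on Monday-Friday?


Start: 2025-09-03 (Wednesday)
End (exclusive): 2025-10-06 (Monday)
Total calendar days: 33
Full weeks: 33 // 7 = 4 -> 20 weekdays
Remaining 5 days starting on Wednesday:
  Wed(w), Thu(w), Fri(w), Sat(-), Sun(-) -> 3 weekdays
Total business days: 20 + 3 = 23

23


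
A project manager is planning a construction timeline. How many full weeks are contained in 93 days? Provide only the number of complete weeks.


Total days: 93
Days per week: 7
Division: 93 / 7 = 13 remainder 2
Complete weeks: 13
Remaining days: 2

13


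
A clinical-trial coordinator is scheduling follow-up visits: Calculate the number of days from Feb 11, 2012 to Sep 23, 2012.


Start date: 2012-02-11
End date: 2012-09-23
Feb 2012: +19 days
Mar 2012: +31 days
Apr 2012: +30 days
... (5 more months)
Total: 225 days

225


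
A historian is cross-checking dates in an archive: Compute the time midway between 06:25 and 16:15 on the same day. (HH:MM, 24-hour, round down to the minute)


Start time: 06:25 = 385 minutes from midnight
End time: 16:15 = 975 minutes from midnight
Sum: 385 + 975 = 1360
Midpoint: 1360 / 2 = 680 minutes
Convert: 680 / 60 = 11 hours, 20 minutes
Result: 11:20

11:20


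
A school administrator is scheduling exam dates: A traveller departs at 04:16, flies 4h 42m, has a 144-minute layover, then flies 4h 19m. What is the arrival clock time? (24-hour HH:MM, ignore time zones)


Depart: 04:16
Leg 1: +282 min -> 08:58
Layover: +144 min -> 11:22
Leg 2: +259 min -> 15:41
Total travel: 685 minutes = 11h 25m
Arrival: 15:41

15:41


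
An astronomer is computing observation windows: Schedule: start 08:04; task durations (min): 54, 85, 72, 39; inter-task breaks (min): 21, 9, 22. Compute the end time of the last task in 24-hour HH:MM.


Start: 08:04 = 484 min from midnight
  after task 1 (54 min): 08:58
  after break (21 min): 09:19
  after task 2 (85 min): 10:44
  after break (9 min): 10:53
  after task 3 (72 min): 12:05
  after break (22 min): 12:27
  after task 4 (39 min): 13:06
Total elapsed: 302 minutes
End time: 13:06

13:06


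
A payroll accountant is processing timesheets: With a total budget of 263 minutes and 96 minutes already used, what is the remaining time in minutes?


Total budget: 263 minutes
Time used: 96 minutes
Remaining: 263 - 96 = 167 minutes
Percent used: 36.5%
Percent remaining: 63.5%

167


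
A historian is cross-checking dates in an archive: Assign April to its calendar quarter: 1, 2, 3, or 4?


Month: April (month 4)
Q1: January-March (months 1-3)
Q2: April-June (months 4-6)
Q3: July-September (months 7-9)
Q4: October-December (months 10-12)
Month 4 falls in Q2

2


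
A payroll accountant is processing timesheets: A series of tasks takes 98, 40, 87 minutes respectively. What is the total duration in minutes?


Durations: 98, 40, 87
Running sum: 98
+ 40 = 138
+ 87 = 225
Total duration: 225 minutes
That is 3 hours and 45 minutes

225


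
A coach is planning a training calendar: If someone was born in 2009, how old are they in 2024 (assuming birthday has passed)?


Birth year: 2009
Current year: 2024
Age = current year - birth year
Age = 2024 - 2009 = 15

15


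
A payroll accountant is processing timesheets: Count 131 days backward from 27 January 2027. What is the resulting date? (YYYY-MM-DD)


Start: 2027-01-27
Subtracting 131 days
Days already passed in January: 27
After going back through January: 104 more days to subtract
December 2026: 31 days, 73 remaining
November 2026: 30 days, 43 remaining
October 2026: 31 days, 12 remaining
September 2026 has 30 days, need 12
Result: 2026-09-18

2026-09-18


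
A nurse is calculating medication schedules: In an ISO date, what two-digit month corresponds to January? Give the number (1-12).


Calendar month order:
1. January <--
2. February
January is month number 1

1


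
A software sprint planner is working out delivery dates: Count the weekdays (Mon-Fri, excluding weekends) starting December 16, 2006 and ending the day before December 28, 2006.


Start: 2006-12-16 (Saturday)
End (exclusive): 2006-12-28 (Thursday)
Total calendar days: 12
Full weeks: 12 // 7 = 1 -> 5 weekdays
Remaining 5 days starting on Saturday:
  Sat(-), Sun(-), Mon(w), Tue(w), Wed(w) -> 3 weekdays
Total business days: 5 + 3 = 8

8


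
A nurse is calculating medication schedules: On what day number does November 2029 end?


Month: November
Year: 2029
November is a 30-day month
Total: 30 days

30


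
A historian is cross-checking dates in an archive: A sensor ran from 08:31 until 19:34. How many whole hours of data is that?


Start: 08:31
End: 19:34
Hour difference: 19 - 8 = 11 hours
Minute difference: 34 - 31 = 3 minutes
Total minutes: 663
Complete hours: 663 / 60 = 11 (remainder 3)

11


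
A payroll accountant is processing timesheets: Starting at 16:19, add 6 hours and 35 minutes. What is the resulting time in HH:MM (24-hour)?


Start time: 16:19
Adding: 6 hours 35 minutes
Minutes: 19 + 35 = 54
Hours: 16 + 6 + 0 = 22
Result: 22:54

22:54


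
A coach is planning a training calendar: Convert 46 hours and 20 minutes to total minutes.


Hours: 46
Extra minutes: 20
Minutes per hour: 60
Hours to minutes: 46 x 60 = 2760
Total: 2760 + 20 = 2780

2780


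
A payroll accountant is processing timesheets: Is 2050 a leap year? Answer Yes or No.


Year: 2050
Divisible by 4? 2050 / 4 = 512.5 -> No
Not divisible by 4, so NOT a leap year

No


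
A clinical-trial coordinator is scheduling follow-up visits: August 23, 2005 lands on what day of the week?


Date: 2005-08-23
January 1, 2005 is a Saturday
Day of year: 235
Offset from Jan 1: 234 days
234 mod 7 = 3
Result: Tuesday

Tuesday


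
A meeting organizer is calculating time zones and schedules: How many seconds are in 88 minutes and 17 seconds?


Minutes: 88
Extra seconds: 17
Seconds per minute: 60
Minutes to seconds: 88 x 60 = 5280
Total: 5280 + 17 = 5297

5297


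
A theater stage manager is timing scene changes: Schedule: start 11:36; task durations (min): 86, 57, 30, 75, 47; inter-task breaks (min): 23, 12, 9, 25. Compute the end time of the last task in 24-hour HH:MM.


Start: 11:36 = 696 min from midnight
  after task 1 (86 min): 13:02
  after break (23 min): 13:25
  after task 2 (57 min): 14:22
  after break (12 min): 14:34
  after task 3 (30 min): 15:04
  after break (9 min): 15:13
  after task 4 (75 min): 16:28
  after break (25 min): 16:53
  after task 5 (47 min): 17:40
Total elapsed: 364 minutes
End time: 17:40

17:40


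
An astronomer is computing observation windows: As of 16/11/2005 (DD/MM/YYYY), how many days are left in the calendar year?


Start: November 16, 2005
End: December 31, 2005
Days left in November: 14
December: 31
Sum of remaining months: 31
Total: 14 + 31 = 45

45
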